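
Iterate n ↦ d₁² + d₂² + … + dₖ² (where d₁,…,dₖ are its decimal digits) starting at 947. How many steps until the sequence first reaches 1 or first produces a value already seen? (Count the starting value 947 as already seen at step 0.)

15

947 → 9² + 4² + 7² = 146
146 → 1² + 4² + 6² = 53
53 → 5² + 3² = 34
34 → 3² + 4² = 25
25 → 2² + 5² = 29
29 → 2² + 9² = 85
85 → 8² + 5² = 89
89 → 8² + 9² = 145
145 → 1² + 4² + 5² = 42
42 → 4² + 2² = 20
20 → 2² + 0² = 4
4 → 4² = 16
16 → 1² + 6² = 37
37 → 3² + 7² = 58
58 → 5² + 8² = 89  — 89 repeats.
That took 15 steps.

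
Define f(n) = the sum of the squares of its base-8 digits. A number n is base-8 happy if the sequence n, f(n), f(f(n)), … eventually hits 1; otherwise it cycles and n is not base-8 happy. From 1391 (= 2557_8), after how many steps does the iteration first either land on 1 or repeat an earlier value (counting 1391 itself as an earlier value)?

1391 = (2,5,5,7)_8 → 2² + 5² + 5² + 7² = 4 + 25 + 25 + 49 = 103
103 = (1,4,7)_8 → 1² + 4² + 7² = 1 + 16 + 49 = 66
66 = (1,0,2)_8 → 1² + 0² + 2² = 1 + 0 + 4 = 5
5 = (5)_8 → 5² = 25
25 = (3,1)_8 → 3² + 1² = 9 + 1 = 10
10 = (1,2)_8 → 1² + 2² = 1 + 4 = 5  — 5 repeats.
That took 6 steps.

6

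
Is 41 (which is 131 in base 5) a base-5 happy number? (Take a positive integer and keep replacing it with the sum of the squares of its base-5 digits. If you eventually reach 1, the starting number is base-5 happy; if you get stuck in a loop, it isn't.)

41 = (1,3,1)_5 → 1² + 3² + 1² = 11
11 = (2,1)_5 → 2² + 1² = 5
5 = (1,0)_5 → 1² + 0² = 1  — reached 1.

base-5 happy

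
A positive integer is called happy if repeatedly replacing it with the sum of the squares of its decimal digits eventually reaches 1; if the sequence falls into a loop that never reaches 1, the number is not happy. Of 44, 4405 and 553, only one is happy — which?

44: 44 → 32 → 13 → 10 → 1  — reaches 1 (happy)
4405: 4405 → 57 → 74 → 65 → 61 → 37 → 58 → 89 → 145 → 42 → 20 → 4 → 16 → 37  — repeats 37 (not happy)
553: 553 → 59 → 106 → 37 → 58 → 89 → 145 → 42 → 20 → 4 → 16 → 37  — repeats 37 (not happy)

44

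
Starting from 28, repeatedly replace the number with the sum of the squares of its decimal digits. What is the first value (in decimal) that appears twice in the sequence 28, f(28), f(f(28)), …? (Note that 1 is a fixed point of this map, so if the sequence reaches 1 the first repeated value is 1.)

28 → 2² + 8² = 4 + 64 = 68
68 → 6² + 8² = 36 + 64 = 100
100 → 1² + 0² + 0² = 1 + 0 + 0 = 1  — reached the fixed point 1.
1 → 1, so 1 is the first repeated value.

1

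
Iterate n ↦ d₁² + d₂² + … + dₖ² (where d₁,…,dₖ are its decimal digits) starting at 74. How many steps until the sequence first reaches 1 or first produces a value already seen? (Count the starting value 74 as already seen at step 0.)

11

74 → 7² + 4² = 49 + 16 = 65
65 → 6² + 5² = 36 + 25 = 61
61 → 6² + 1² = 36 + 1 = 37
37 → 3² + 7² = 9 + 49 = 58
58 → 5² + 8² = 25 + 64 = 89
89 → 8² + 9² = 64 + 81 = 145
145 → 1² + 4² + 5² = 1 + 16 + 25 = 42
42 → 4² + 2² = 16 + 4 = 20
20 → 2² + 0² = 4 + 0 = 4
4 → 4² = 16
16 → 1² + 6² = 1 + 36 = 37  — 37 repeats.
That took 11 steps.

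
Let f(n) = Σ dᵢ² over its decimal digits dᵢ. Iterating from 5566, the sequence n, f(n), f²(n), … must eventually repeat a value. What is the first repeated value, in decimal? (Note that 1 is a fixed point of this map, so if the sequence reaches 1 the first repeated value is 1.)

37

5566 → 5² + 5² + 6² + 6² = 25 + 25 + 36 + 36 = 122
122 → 1² + 2² + 2² = 1 + 4 + 4 = 9
9 → 9² = 81
81 → 8² + 1² = 64 + 1 = 65
65 → 6² + 5² = 36 + 25 = 61
61 → 6² + 1² = 36 + 1 = 37
37 → 3² + 7² = 9 + 49 = 58
58 → 5² + 8² = 25 + 64 = 89
89 → 8² + 9² = 64 + 81 = 145
145 → 1² + 4² + 5² = 1 + 16 + 25 = 42
42 → 4² + 2² = 16 + 4 = 20
20 → 2² + 0² = 4 + 0 = 4
4 → 4² = 16
16 → 1² + 6² = 1 + 36 = 37  — 37 already appeared earlier.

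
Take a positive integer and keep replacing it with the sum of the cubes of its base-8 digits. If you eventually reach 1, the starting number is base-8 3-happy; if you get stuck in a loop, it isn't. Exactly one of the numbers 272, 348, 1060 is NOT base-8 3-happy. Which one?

272: 272 → 72 → 2 → 8 → 1  — reaches 1 (base-8 3-happy)
348: 348 → 216 → 54 → 432 → 432  — repeats 432 (not base-8 3-happy)
1060: 1060 → 136 → 9 → 2 → 8 → 1  — reaches 1 (base-8 3-happy)

348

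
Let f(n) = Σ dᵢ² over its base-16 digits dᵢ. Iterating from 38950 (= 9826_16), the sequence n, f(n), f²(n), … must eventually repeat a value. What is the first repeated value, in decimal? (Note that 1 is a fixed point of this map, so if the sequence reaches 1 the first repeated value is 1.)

38950 = (9,8,2,6)_16 → 9² + 8² + 2² + 6² = 185
185 = (11,9)_16 → 11² + 9² = 202
202 = (12,10)_16 → 12² + 10² = 244
244 = (15,4)_16 → 15² + 4² = 241
241 = (15,1)_16 → 15² + 1² = 226
226 = (14,2)_16 → 14² + 2² = 200
200 = (12,8)_16 → 12² + 8² = 208
208 = (13,0)_16 → 13² + 0² = 169
169 = (10,9)_16 → 10² + 9² = 181
181 = (11,5)_16 → 11² + 5² = 146
146 = (9,2)_16 → 9² + 2² = 85
85 = (5,5)_16 → 5² + 5² = 50
50 = (3,2)_16 → 3² + 2² = 13
13 = (13)_16 → 13² = 169  — 169 already appeared earlier.

169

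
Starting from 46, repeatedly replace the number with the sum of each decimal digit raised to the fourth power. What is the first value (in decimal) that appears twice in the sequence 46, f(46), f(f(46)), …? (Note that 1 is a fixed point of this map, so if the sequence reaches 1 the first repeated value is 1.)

8208

46 → 4⁴ + 6⁴ = 256 + 1296 = 1552
1552 → 1⁴ + 5⁴ + 5⁴ + 2⁴ = 1 + 625 + 625 + 16 = 1267
1267 → 1⁴ + 2⁴ + 6⁴ + 7⁴ = 1 + 16 + 1296 + 2401 = 3714
3714 → 3⁴ + 7⁴ + 1⁴ + 4⁴ = 81 + 2401 + 1 + 256 = 2739
2739 → 2⁴ + 7⁴ + 3⁴ + 9⁴ = 16 + 2401 + 81 + 6561 = 9059
9059 → 9⁴ + 0⁴ + 5⁴ + 9⁴ = 6561 + 0 + 625 + 6561 = 13747
13747 → 1⁴ + 3⁴ + 7⁴ + 4⁴ + 7⁴ = 1 + 81 + 2401 + 256 + 2401 = 5140
5140 → 5⁴ + 1⁴ + 4⁴ + 0⁴ = 625 + 1 + 256 + 0 = 882
882 → 8⁴ + 8⁴ + 2⁴ = 4096 + 4096 + 16 = 8208
8208 → 8⁴ + 2⁴ + 0⁴ + 8⁴ = 4096 + 16 + 0 + 4096 = 8208  — 8208 already appeared earlier.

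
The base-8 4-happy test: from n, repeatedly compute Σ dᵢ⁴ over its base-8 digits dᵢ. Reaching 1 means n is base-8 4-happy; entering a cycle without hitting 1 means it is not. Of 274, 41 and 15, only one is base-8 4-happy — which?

274

274: 274 → 288 → 512 → 1  — reaches 1 (base-8 4-happy)
41: 41 → 626 → 1314 → 544 → 257 → 257  — repeats 257 (not base-8 4-happy)
15: 15 → 2402 → 1153 → 33 → 257 → 257  — repeats 257 (not base-8 4-happy)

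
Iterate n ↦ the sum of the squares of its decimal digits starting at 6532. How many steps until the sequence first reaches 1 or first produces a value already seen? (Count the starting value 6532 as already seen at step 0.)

12

6532 → 6² + 5² + 3² + 2² = 36 + 25 + 9 + 4 = 74
74 → 7² + 4² = 49 + 16 = 65
65 → 6² + 5² = 36 + 25 = 61
61 → 6² + 1² = 36 + 1 = 37
37 → 3² + 7² = 9 + 49 = 58
58 → 5² + 8² = 25 + 64 = 89
89 → 8² + 9² = 64 + 81 = 145
145 → 1² + 4² + 5² = 1 + 16 + 25 = 42
42 → 4² + 2² = 16 + 4 = 20
20 → 2² + 0² = 4 + 0 = 4
4 → 4² = 16
16 → 1² + 6² = 1 + 36 = 37  — 37 repeats.
That took 12 steps.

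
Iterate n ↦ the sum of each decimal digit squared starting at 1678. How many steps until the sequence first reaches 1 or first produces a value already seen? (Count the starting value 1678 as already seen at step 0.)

12

1678 → 1² + 6² + 7² + 8² = 150
150 → 1² + 5² + 0² = 26
26 → 2² + 6² = 40
40 → 4² + 0² = 16
16 → 1² + 6² = 37
37 → 3² + 7² = 58
58 → 5² + 8² = 89
89 → 8² + 9² = 145
145 → 1² + 4² + 5² = 42
42 → 4² + 2² = 20
20 → 2² + 0² = 4
4 → 4² = 16  — 16 repeats.
That took 12 steps.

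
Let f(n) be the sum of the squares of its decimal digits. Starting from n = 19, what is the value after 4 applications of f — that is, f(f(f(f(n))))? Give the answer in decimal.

19 → 82
82 → 68
68 → 100
100 → 1

1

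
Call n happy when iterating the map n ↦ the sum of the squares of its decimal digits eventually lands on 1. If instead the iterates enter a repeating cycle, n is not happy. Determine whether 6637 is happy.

happy

6637 → 6² + 6² + 3² + 7² = 130
130 → 1² + 3² + 0² = 10
10 → 1² + 0² = 1  — reached 1.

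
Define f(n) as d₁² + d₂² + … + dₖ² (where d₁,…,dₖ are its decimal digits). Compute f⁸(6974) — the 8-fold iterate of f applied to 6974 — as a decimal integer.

37

6974 → 182
182 → 69
69 → 117
117 → 51
51 → 26
26 → 40
40 → 16
16 → 37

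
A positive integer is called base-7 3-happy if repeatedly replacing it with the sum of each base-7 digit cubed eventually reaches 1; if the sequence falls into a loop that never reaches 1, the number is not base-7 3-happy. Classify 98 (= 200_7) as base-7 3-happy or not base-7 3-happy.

98 = (2,0,0)_7 → 8
8 = (1,1)_7 → 2
2 = (2)_7 → 8  — 8 already seen; the sequence cycles without reaching 1.

not base-7 3-happy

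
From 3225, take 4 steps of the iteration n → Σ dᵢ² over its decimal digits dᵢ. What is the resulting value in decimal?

16

3225 → 42
42 → 20
20 → 4
4 → 16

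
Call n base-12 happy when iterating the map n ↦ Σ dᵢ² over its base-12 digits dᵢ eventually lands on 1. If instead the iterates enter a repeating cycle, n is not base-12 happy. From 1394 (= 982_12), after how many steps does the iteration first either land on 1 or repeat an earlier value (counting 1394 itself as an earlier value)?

1394 = (9,8,2)_12 → 9² + 8² + 2² = 149
149 = (1,0,5)_12 → 1² + 0² + 5² = 26
26 = (2,2)_12 → 2² + 2² = 8
8 = (8)_12 → 8² = 64
64 = (5,4)_12 → 5² + 4² = 41
41 = (3,5)_12 → 3² + 5² = 34
34 = (2,10)_12 → 2² + 10² = 104
104 = (8,8)_12 → 8² + 8² = 128
128 = (10,8)_12 → 10² + 8² = 164
164 = (1,1,8)_12 → 1² + 1² + 8² = 66
66 = (5,6)_12 → 5² + 6² = 61
61 = (5,1)_12 → 5² + 1² = 26  — 26 repeats.
That took 12 steps.

12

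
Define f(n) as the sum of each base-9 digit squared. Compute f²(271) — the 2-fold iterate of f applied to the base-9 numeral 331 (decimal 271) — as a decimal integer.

5

271 = (3,3,1)_9 → 3² + 3² + 1² = 19
19 = (2,1)_9 → 2² + 1² = 5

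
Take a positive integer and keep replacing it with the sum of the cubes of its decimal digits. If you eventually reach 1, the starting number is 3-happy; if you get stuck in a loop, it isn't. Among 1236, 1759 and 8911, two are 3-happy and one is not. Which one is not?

1236

1236: 1236 → 252 → 141 → 66 → 432 → 99 → 1458 → 702 → 351 → 153 → 153  — repeats 153 (not 3-happy)
1759: 1759 → 1198 → 1243 → 100 → 1  — reaches 1 (3-happy)
8911: 8911 → 1243 → 100 → 1  — reaches 1 (3-happy)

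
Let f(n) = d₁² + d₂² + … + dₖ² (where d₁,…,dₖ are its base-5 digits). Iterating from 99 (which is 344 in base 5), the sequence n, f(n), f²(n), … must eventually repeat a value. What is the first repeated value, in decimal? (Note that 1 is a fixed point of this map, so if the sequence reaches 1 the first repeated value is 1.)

99 = (3,4,4)_5 → 3² + 4² + 4² = 41
41 = (1,3,1)_5 → 1² + 3² + 1² = 11
11 = (2,1)_5 → 2² + 1² = 5
5 = (1,0)_5 → 1² + 0² = 1  — reached the fixed point 1.
1 → 1, so 1 is the first repeated value.

1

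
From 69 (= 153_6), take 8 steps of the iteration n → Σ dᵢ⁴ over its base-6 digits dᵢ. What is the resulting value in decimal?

69 = (1,5,3)_6 → 1⁴ + 5⁴ + 3⁴ = 707
707 = (3,1,3,5)_6 → 3⁴ + 1⁴ + 3⁴ + 5⁴ = 788
788 = (3,3,5,2)_6 → 3⁴ + 3⁴ + 5⁴ + 2⁴ = 803
803 = (3,4,1,5)_6 → 3⁴ + 4⁴ + 1⁴ + 5⁴ = 963
963 = (4,2,4,3)_6 → 4⁴ + 2⁴ + 4⁴ + 3⁴ = 609
609 = (2,4,5,3)_6 → 2⁴ + 4⁴ + 5⁴ + 3⁴ = 978
978 = (4,3,1,0)_6 → 4⁴ + 3⁴ + 1⁴ + 0⁴ = 338
338 = (1,3,2,2)_6 → 1⁴ + 3⁴ + 2⁴ + 2⁴ = 114

114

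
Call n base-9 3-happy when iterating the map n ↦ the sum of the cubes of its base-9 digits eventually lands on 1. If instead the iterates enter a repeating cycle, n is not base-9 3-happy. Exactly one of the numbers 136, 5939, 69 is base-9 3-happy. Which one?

69

136: 136 → 218 → 232 → 694 → 638 → 1198 → 470 → 476 → 980 → 540 → 432 → 152 → 856 → 128 → 134 → 638  — repeats 638 (not base-9 3-happy)
5939: 5939 → 1033 → 587 → 359 → 603 → 407 → 133 → 469 → 469  — repeats 469 (not base-9 3-happy)
69: 69 → 559 → 729 → 1  — reaches 1 (base-9 3-happy)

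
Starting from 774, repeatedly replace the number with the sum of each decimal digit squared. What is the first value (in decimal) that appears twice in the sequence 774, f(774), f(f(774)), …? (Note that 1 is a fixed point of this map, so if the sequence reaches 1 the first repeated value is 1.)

774 → 114
114 → 18
18 → 65
65 → 61
61 → 37
37 → 58
58 → 89
89 → 145
145 → 42
42 → 20
20 → 4
4 → 16
16 → 37  — 37 already appeared earlier.

37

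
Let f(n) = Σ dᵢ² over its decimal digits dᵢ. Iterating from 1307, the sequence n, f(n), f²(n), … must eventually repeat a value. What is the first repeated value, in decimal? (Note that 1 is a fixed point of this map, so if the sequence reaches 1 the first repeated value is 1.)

37

1307 → 1² + 3² + 0² + 7² = 1 + 9 + 0 + 49 = 59
59 → 5² + 9² = 25 + 81 = 106
106 → 1² + 0² + 6² = 1 + 0 + 36 = 37
37 → 3² + 7² = 9 + 49 = 58
58 → 5² + 8² = 25 + 64 = 89
89 → 8² + 9² = 64 + 81 = 145
145 → 1² + 4² + 5² = 1 + 16 + 25 = 42
42 → 4² + 2² = 16 + 4 = 20
20 → 2² + 0² = 4 + 0 = 4
4 → 4² = 16
16 → 1² + 6² = 1 + 36 = 37  — 37 already appeared earlier.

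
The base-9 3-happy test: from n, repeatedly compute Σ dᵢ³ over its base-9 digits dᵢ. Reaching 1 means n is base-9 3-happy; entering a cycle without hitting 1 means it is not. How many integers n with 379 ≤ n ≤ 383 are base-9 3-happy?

379: 379 → 281 → 99 → 9 → 1  (reaches 1)
380: 380 → 288 → 152 → 856 → 128 → 134 → 638 → 1198 → 470 → 476 → 980 → 540 → 432 → 152  (repeats 152)
381: 381 → 307 → 371 → 197 → 547 → 775 → 127 → 127  (repeats 127)
382: 382 → 344 → 80 → 1024 → 496 → 218 → 232 → 694 → 638 → 1198 → 470 → 476 → 980 → 540 → 432 → 152 → 856 → 128 → 134 → 638  (repeats 638)
383: 383 → 405 → 125 → 577 → 345 → 99 → 9 → 1  (reaches 1)
base-9 3-happy: 379, 383

2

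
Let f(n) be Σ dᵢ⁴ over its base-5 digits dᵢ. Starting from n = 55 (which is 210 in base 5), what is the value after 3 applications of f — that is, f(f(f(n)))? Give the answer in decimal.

353

55 = (2,1,0)_5 → 2⁴ + 1⁴ + 0⁴ = 17
17 = (3,2)_5 → 3⁴ + 2⁴ = 97
97 = (3,4,2)_5 → 3⁴ + 4⁴ + 2⁴ = 353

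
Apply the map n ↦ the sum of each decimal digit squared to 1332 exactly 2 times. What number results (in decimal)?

13

1332 → 1² + 3² + 3² + 2² = 23
23 → 2² + 3² = 13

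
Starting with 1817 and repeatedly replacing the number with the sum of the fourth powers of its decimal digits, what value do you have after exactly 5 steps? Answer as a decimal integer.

1817 → 6499
6499 → 14674
14674 → 4210
4210 → 273
273 → 2498

2498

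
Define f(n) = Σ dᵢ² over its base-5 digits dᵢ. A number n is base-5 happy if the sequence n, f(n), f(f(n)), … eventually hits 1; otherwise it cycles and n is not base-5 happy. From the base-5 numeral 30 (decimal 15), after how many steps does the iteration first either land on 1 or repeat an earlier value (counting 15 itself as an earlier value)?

4

15 = (3,0)_5 → 9
9 = (1,4)_5 → 17
17 = (3,2)_5 → 13
13 = (2,3)_5 → 13  — 13 repeats.
That took 4 steps.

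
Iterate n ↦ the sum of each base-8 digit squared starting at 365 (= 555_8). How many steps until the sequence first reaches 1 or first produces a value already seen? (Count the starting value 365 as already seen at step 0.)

6

365 = (5,5,5)_8 → 75
75 = (1,1,3)_8 → 11
11 = (1,3)_8 → 10
10 = (1,2)_8 → 5
5 = (5)_8 → 25
25 = (3,1)_8 → 10  — 10 repeats.
That took 6 steps.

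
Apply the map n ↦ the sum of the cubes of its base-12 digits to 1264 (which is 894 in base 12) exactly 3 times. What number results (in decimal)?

1217

1264 = (8,9,4)_12 → 8³ + 9³ + 4³ = 1305
1305 = (9,0,9)_12 → 9³ + 0³ + 9³ = 1458
1458 = (10,1,6)_12 → 10³ + 1³ + 6³ = 1217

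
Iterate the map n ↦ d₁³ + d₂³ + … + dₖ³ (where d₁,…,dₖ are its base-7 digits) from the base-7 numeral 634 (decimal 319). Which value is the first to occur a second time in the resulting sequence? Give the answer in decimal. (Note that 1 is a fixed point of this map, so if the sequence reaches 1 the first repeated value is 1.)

1

319 = (6,3,4)_7 → 307
307 = (6,1,6)_7 → 433
433 = (1,1,5,6)_7 → 343
343 = (1,0,0,0)_7 → 1  — reached the fixed point 1.
1 → 1, so 1 is the first repeated value.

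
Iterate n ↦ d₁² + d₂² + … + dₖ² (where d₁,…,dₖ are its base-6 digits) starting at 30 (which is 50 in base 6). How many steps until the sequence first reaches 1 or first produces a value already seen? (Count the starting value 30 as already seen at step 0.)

9

30 = (5,0)_6 → 5² + 0² = 25 + 0 = 25
25 = (4,1)_6 → 4² + 1² = 16 + 1 = 17
17 = (2,5)_6 → 2² + 5² = 4 + 25 = 29
29 = (4,5)_6 → 4² + 5² = 16 + 25 = 41
41 = (1,0,5)_6 → 1² + 0² + 5² = 1 + 0 + 25 = 26
26 = (4,2)_6 → 4² + 2² = 16 + 4 = 20
20 = (3,2)_6 → 3² + 2² = 9 + 4 = 13
13 = (2,1)_6 → 2² + 1² = 4 + 1 = 5
5 = (5)_6 → 5² = 25  — 25 repeats.
That took 9 steps.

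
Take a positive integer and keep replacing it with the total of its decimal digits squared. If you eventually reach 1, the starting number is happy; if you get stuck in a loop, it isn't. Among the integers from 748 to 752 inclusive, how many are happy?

1

748: 748 → 129 → 86 → 100 → 1  — happy
749: 749 → 146 → 53 → 34 → 25 → 29 → 85 → 89 → 145 → 42 → 20 → 4 → 16 → 37 → 58 → 89  — not happy
750: 750 → 74 → 65 → 61 → 37 → 58 → 89 → 145 → 42 → 20 → 4 → 16 → 37  — not happy
751: 751 → 75 → 74 → 65 → 61 → 37 → 58 → 89 → 145 → 42 → 20 → 4 → 16 → 37  — not happy
752: 752 → 78 → 113 → 11 → 2 → 4 → 16 → 37 → 58 → 89 → 145 → 42 → 20 → 4  — not happy
happy: 748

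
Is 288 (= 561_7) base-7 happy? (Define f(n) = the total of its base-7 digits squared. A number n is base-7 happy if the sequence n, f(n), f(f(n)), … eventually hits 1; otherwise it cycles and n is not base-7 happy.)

not base-7 happy

288 = (5,6,1)_7 → 5² + 6² + 1² = 62
62 = (1,1,6)_7 → 1² + 1² + 6² = 38
38 = (5,3)_7 → 5² + 3² = 34
34 = (4,6)_7 → 4² + 6² = 52
52 = (1,0,3)_7 → 1² + 0² + 3² = 10
10 = (1,3)_7 → 1² + 3² = 10  — 10 already seen; the sequence cycles without reaching 1.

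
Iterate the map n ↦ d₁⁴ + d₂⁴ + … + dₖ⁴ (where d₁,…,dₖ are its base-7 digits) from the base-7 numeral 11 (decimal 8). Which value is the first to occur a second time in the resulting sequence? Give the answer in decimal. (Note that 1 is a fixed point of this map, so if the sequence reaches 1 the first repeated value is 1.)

8 = (1,1)_7 → 2
2 = (2)_7 → 16
16 = (2,2)_7 → 32
32 = (4,4)_7 → 512
512 = (1,3,3,1)_7 → 164
164 = (3,2,3)_7 → 178
178 = (3,4,3)_7 → 418
418 = (1,1,3,5)_7 → 708
708 = (2,0,3,1)_7 → 98
98 = (2,0,0)_7 → 16  — 16 already appeared earlier.

16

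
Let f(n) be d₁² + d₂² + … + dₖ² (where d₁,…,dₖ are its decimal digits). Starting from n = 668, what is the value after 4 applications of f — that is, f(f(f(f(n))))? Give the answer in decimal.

29

668 → 6² + 6² + 8² = 36 + 36 + 64 = 136
136 → 1² + 3² + 6² = 1 + 9 + 36 = 46
46 → 4² + 6² = 16 + 36 = 52
52 → 5² + 2² = 25 + 4 = 29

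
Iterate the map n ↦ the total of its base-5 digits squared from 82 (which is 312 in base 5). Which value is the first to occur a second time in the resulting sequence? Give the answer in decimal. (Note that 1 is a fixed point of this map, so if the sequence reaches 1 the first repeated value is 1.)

16

82 = (3,1,2)_5 → 3² + 1² + 2² = 9 + 1 + 4 = 14
14 = (2,4)_5 → 2² + 4² = 4 + 16 = 20
20 = (4,0)_5 → 4² + 0² = 16 + 0 = 16
16 = (3,1)_5 → 3² + 1² = 9 + 1 = 10
10 = (2,0)_5 → 2² + 0² = 4 + 0 = 4
4 = (4)_5 → 4² = 16  — 16 already appeared earlier.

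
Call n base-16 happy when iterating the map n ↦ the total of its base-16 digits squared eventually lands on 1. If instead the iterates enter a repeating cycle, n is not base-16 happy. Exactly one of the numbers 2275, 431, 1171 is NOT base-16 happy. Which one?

2275

2275: 2275 → 269 → 170 → 200 → 208 → 169 → 181 → 146 → 85 → 50 → 13 → 169  — repeats 169 (not base-16 happy)
431: 431 → 326 → 53 → 34 → 8 → 64 → 16 → 1  — reaches 1 (base-16 happy)
1171: 1171 → 106 → 136 → 128 → 64 → 16 → 1  — reaches 1 (base-16 happy)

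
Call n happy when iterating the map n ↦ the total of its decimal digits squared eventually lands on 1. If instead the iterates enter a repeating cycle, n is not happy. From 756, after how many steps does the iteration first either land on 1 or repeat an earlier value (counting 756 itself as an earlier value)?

11

756 → 7² + 5² + 6² = 49 + 25 + 36 = 110
110 → 1² + 1² + 0² = 1 + 1 + 0 = 2
2 → 2² = 4
4 → 4² = 16
16 → 1² + 6² = 1 + 36 = 37
37 → 3² + 7² = 9 + 49 = 58
58 → 5² + 8² = 25 + 64 = 89
89 → 8² + 9² = 64 + 81 = 145
145 → 1² + 4² + 5² = 1 + 16 + 25 = 42
42 → 4² + 2² = 16 + 4 = 20
20 → 2² + 0² = 4 + 0 = 4  — 4 repeats.
That took 11 steps.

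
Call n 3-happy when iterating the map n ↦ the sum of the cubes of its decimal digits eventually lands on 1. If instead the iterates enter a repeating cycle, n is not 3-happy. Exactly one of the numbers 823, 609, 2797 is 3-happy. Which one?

823: 823 → 547 → 532 → 160 → 217 → 352 → 160  — repeats 160 (not 3-happy)
609: 609 → 945 → 918 → 1242 → 81 → 513 → 153 → 153  — repeats 153 (not 3-happy)
2797: 2797 → 1423 → 100 → 1  — reaches 1 (3-happy)

2797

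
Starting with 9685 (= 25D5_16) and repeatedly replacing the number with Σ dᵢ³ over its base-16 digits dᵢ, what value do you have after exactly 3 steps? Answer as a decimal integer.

1072

9685 = (2,5,13,5)_16 → 2³ + 5³ + 13³ + 5³ = 2455
2455 = (9,9,7)_16 → 9³ + 9³ + 7³ = 1801
1801 = (7,0,9)_16 → 7³ + 0³ + 9³ = 1072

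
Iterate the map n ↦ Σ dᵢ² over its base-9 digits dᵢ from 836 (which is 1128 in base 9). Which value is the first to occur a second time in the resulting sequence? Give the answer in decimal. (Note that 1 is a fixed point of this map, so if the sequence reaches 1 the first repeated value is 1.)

74

836 = (1,1,2,8)_9 → 1² + 1² + 2² + 8² = 1 + 1 + 4 + 64 = 70
70 = (7,7)_9 → 7² + 7² = 49 + 49 = 98
98 = (1,1,8)_9 → 1² + 1² + 8² = 1 + 1 + 64 = 66
66 = (7,3)_9 → 7² + 3² = 49 + 9 = 58
58 = (6,4)_9 → 6² + 4² = 36 + 16 = 52
52 = (5,7)_9 → 5² + 7² = 25 + 49 = 74
74 = (8,2)_9 → 8² + 2² = 64 + 4 = 68
68 = (7,5)_9 → 7² + 5² = 49 + 25 = 74  — 74 already appeared earlier.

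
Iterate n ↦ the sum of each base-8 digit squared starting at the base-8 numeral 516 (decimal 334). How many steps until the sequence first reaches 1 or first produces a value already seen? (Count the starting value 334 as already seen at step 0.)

334 = (5,1,6)_8 → 5² + 1² + 6² = 25 + 1 + 36 = 62
62 = (7,6)_8 → 7² + 6² = 49 + 36 = 85
85 = (1,2,5)_8 → 1² + 2² + 5² = 1 + 4 + 25 = 30
30 = (3,6)_8 → 3² + 6² = 9 + 36 = 45
45 = (5,5)_8 → 5² + 5² = 25 + 25 = 50
50 = (6,2)_8 → 6² + 2² = 36 + 4 = 40
40 = (5,0)_8 → 5² + 0² = 25 + 0 = 25
25 = (3,1)_8 → 3² + 1² = 9 + 1 = 10
10 = (1,2)_8 → 1² + 2² = 1 + 4 = 5
5 = (5)_8 → 5² = 25  — 25 repeats.
That took 10 steps.

10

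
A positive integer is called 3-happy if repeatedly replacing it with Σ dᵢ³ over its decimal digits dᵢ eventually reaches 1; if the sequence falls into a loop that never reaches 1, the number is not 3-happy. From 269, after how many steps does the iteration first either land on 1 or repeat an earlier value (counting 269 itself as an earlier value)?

269 → 2³ + 6³ + 9³ = 8 + 216 + 729 = 953
953 → 9³ + 5³ + 3³ = 729 + 125 + 27 = 881
881 → 8³ + 8³ + 1³ = 512 + 512 + 1 = 1025
1025 → 1³ + 0³ + 2³ + 5³ = 1 + 0 + 8 + 125 = 134
134 → 1³ + 3³ + 4³ = 1 + 27 + 64 = 92
92 → 9³ + 2³ = 729 + 8 = 737
737 → 7³ + 3³ + 7³ = 343 + 27 + 343 = 713
713 → 7³ + 1³ + 3³ = 343 + 1 + 27 = 371
371 → 3³ + 7³ + 1³ = 27 + 343 + 1 = 371  — 371 repeats.
That took 9 steps.

9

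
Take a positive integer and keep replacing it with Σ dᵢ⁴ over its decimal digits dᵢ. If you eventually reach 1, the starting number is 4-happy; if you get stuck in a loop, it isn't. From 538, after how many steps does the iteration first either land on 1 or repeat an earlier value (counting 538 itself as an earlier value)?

538 → 5⁴ + 3⁴ + 8⁴ = 625 + 81 + 4096 = 4802
4802 → 4⁴ + 8⁴ + 0⁴ + 2⁴ = 256 + 4096 + 0 + 16 = 4368
4368 → 4⁴ + 3⁴ + 6⁴ + 8⁴ = 256 + 81 + 1296 + 4096 = 5729
5729 → 5⁴ + 7⁴ + 2⁴ + 9⁴ = 625 + 2401 + 16 + 6561 = 9603
9603 → 9⁴ + 6⁴ + 0⁴ + 3⁴ = 6561 + 1296 + 0 + 81 = 7938
7938 → 7⁴ + 9⁴ + 3⁴ + 8⁴ = 2401 + 6561 + 81 + 4096 = 13139
13139 → 1⁴ + 3⁴ + 1⁴ + 3⁴ + 9⁴ = 1 + 81 + 1 + 81 + 6561 = 6725
6725 → 6⁴ + 7⁴ + 2⁴ + 5⁴ = 1296 + 2401 + 16 + 625 = 4338
4338 → 4⁴ + 3⁴ + 3⁴ + 8⁴ = 256 + 81 + 81 + 4096 = 4514
4514 → 4⁴ + 5⁴ + 1⁴ + 4⁴ = 256 + 625 + 1 + 256 = 1138
1138 → 1⁴ + 1⁴ + 3⁴ + 8⁴ = 1 + 1 + 81 + 4096 = 4179
4179 → 4⁴ + 1⁴ + 7⁴ + 9⁴ = 256 + 1 + 2401 + 6561 = 9219
9219 → 9⁴ + 2⁴ + 1⁴ + 9⁴ = 6561 + 16 + 1 + 6561 = 13139  — 13139 repeats.
That took 13 steps.

13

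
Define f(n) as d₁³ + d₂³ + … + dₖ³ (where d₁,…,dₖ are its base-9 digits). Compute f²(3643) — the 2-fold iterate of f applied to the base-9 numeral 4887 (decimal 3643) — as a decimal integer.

3643 = (4,8,8,7)_9 → 4³ + 8³ + 8³ + 7³ = 64 + 512 + 512 + 343 = 1431
1431 = (1,8,6,0)_9 → 1³ + 8³ + 6³ + 0³ = 1 + 512 + 216 + 0 = 729

729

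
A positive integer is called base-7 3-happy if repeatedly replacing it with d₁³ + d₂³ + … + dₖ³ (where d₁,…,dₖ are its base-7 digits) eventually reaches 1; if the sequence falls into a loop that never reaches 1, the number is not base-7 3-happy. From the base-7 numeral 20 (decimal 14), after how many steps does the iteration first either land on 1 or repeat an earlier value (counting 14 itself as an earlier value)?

3

14 = (2,0)_7 → 2³ + 0³ = 8 + 0 = 8
8 = (1,1)_7 → 1³ + 1³ = 1 + 1 = 2
2 = (2)_7 → 2³ = 8  — 8 repeats.
That took 3 steps.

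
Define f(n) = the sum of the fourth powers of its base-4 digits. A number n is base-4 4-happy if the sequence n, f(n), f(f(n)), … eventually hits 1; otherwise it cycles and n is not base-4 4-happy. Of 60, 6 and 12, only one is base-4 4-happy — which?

6

60: 60 → 162 → 48 → 81 → 3 → 81  — repeats 81 (not base-4 4-happy)
6: 6 → 17 → 2 → 16 → 1  — reaches 1 (base-4 4-happy)
12: 12 → 81 → 3 → 81  — repeats 81 (not base-4 4-happy)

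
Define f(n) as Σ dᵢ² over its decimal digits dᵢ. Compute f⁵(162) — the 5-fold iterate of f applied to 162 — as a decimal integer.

29

162 → 1² + 6² + 2² = 1 + 36 + 4 = 41
41 → 4² + 1² = 16 + 1 = 17
17 → 1² + 7² = 1 + 49 = 50
50 → 5² + 0² = 25 + 0 = 25
25 → 2² + 5² = 4 + 25 = 29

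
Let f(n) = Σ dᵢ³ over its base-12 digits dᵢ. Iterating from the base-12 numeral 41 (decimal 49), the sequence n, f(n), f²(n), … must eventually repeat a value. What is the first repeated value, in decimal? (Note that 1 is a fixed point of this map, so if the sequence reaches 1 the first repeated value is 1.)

49 = (4,1)_12 → 4³ + 1³ = 65
65 = (5,5)_12 → 5³ + 5³ = 250
250 = (1,8,10)_12 → 1³ + 8³ + 10³ = 1513
1513 = (10,6,1)_12 → 10³ + 6³ + 1³ = 1217
1217 = (8,5,5)_12 → 8³ + 5³ + 5³ = 762
762 = (5,3,6)_12 → 5³ + 3³ + 6³ = 368
368 = (2,6,8)_12 → 2³ + 6³ + 8³ = 736
736 = (5,1,4)_12 → 5³ + 1³ + 4³ = 190
190 = (1,3,10)_12 → 1³ + 3³ + 10³ = 1028
1028 = (7,1,8)_12 → 7³ + 1³ + 8³ = 856
856 = (5,11,4)_12 → 5³ + 11³ + 4³ = 1520
1520 = (10,6,8)_12 → 10³ + 6³ + 8³ = 1728
1728 = (1,0,0,0)_12 → 1³ + 0³ + 0³ + 0³ = 1  — reached the fixed point 1.
1 → 1, so 1 is the first repeated value.

1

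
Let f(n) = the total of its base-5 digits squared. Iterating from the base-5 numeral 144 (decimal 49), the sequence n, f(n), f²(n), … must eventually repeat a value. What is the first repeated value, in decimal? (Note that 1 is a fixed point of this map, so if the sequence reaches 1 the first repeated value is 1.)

49 = (1,4,4)_5 → 33
33 = (1,1,3)_5 → 11
11 = (2,1)_5 → 5
5 = (1,0)_5 → 1  — reached the fixed point 1.
1 → 1, so 1 is the first repeated value.

1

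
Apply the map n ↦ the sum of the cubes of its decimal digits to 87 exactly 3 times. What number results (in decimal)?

567

87 → 855
855 → 762
762 → 567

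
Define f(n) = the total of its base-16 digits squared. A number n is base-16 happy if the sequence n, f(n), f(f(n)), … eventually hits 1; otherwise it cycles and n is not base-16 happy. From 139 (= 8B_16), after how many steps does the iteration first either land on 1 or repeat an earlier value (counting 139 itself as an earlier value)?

139 = (8,11)_16 → 8² + 11² = 185
185 = (11,9)_16 → 11² + 9² = 202
202 = (12,10)_16 → 12² + 10² = 244
244 = (15,4)_16 → 15² + 4² = 241
241 = (15,1)_16 → 15² + 1² = 226
226 = (14,2)_16 → 14² + 2² = 200
200 = (12,8)_16 → 12² + 8² = 208
208 = (13,0)_16 → 13² + 0² = 169
169 = (10,9)_16 → 10² + 9² = 181
181 = (11,5)_16 → 11² + 5² = 146
146 = (9,2)_16 → 9² + 2² = 85
85 = (5,5)_16 → 5² + 5² = 50
50 = (3,2)_16 → 3² + 2² = 13
13 = (13)_16 → 13² = 169  — 169 repeats.
That took 14 steps.

14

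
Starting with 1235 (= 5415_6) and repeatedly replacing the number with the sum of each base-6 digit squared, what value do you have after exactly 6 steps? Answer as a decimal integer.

41

1235 = (5,4,1,5)_6 → 5² + 4² + 1² + 5² = 25 + 16 + 1 + 25 = 67
67 = (1,5,1)_6 → 1² + 5² + 1² = 1 + 25 + 1 = 27
27 = (4,3)_6 → 4² + 3² = 16 + 9 = 25
25 = (4,1)_6 → 4² + 1² = 16 + 1 = 17
17 = (2,5)_6 → 2² + 5² = 4 + 25 = 29
29 = (4,5)_6 → 4² + 5² = 16 + 25 = 41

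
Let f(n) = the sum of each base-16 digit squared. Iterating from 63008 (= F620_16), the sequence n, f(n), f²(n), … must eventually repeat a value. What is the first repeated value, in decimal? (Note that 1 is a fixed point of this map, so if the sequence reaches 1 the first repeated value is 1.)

63008 = (15,6,2,0)_16 → 265
265 = (1,0,9)_16 → 82
82 = (5,2)_16 → 29
29 = (1,13)_16 → 170
170 = (10,10)_16 → 200
200 = (12,8)_16 → 208
208 = (13,0)_16 → 169
169 = (10,9)_16 → 181
181 = (11,5)_16 → 146
146 = (9,2)_16 → 85
85 = (5,5)_16 → 50
50 = (3,2)_16 → 13
13 = (13)_16 → 169  — 169 already appeared earlier.

169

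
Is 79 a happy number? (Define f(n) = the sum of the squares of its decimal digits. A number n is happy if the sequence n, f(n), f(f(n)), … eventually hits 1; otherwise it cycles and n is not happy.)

happy

79 → 7² + 9² = 49 + 81 = 130
130 → 1² + 3² + 0² = 1 + 9 + 0 = 10
10 → 1² + 0² = 1 + 0 = 1  — reached 1.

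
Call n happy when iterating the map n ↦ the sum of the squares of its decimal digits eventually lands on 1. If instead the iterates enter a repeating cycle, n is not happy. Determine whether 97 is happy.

97 → 9² + 7² = 81 + 49 = 130
130 → 1² + 3² + 0² = 1 + 9 + 0 = 10
10 → 1² + 0² = 1 + 0 = 1  — reached 1.

happy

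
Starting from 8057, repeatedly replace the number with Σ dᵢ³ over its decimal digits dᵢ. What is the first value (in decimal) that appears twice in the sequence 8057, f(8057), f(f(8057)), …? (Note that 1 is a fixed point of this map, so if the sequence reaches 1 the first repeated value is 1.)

8057 → 8³ + 0³ + 5³ + 7³ = 980
980 → 9³ + 8³ + 0³ = 1241
1241 → 1³ + 2³ + 4³ + 1³ = 74
74 → 7³ + 4³ = 407
407 → 4³ + 0³ + 7³ = 407  — 407 already appeared earlier.

407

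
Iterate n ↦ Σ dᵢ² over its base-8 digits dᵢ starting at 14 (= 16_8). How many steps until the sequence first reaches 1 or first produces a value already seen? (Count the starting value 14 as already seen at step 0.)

14 = (1,6)_8 → 1² + 6² = 37
37 = (4,5)_8 → 4² + 5² = 41
41 = (5,1)_8 → 5² + 1² = 26
26 = (3,2)_8 → 3² + 2² = 13
13 = (1,5)_8 → 1² + 5² = 26  — 26 repeats.
That took 5 steps.

5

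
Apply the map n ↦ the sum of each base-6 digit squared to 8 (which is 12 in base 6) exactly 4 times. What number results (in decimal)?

29

8 = (1,2)_6 → 1² + 2² = 5
5 = (5)_6 → 5² = 25
25 = (4,1)_6 → 4² + 1² = 17
17 = (2,5)_6 → 2² + 5² = 29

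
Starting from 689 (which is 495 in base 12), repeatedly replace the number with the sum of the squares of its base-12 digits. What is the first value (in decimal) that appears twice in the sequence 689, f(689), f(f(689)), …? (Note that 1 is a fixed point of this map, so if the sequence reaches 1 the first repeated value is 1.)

689 = (4,9,5)_12 → 122
122 = (10,2)_12 → 104
104 = (8,8)_12 → 128
128 = (10,8)_12 → 164
164 = (1,1,8)_12 → 66
66 = (5,6)_12 → 61
61 = (5,1)_12 → 26
26 = (2,2)_12 → 8
8 = (8)_12 → 64
64 = (5,4)_12 → 41
41 = (3,5)_12 → 34
34 = (2,10)_12 → 104  — 104 already appeared earlier.

104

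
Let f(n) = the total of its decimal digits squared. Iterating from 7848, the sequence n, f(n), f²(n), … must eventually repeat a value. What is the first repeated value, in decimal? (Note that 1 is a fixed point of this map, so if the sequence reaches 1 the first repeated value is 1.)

7848 → 7² + 8² + 4² + 8² = 193
193 → 1² + 9² + 3² = 91
91 → 9² + 1² = 82
82 → 8² + 2² = 68
68 → 6² + 8² = 100
100 → 1² + 0² + 0² = 1  — reached the fixed point 1.
1 → 1, so 1 is the first repeated value.

1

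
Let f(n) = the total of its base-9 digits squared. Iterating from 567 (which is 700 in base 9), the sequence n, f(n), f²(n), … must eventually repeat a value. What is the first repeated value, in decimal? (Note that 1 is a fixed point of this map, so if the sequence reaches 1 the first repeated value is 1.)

567 = (7,0,0)_9 → 7² + 0² + 0² = 49 + 0 + 0 = 49
49 = (5,4)_9 → 5² + 4² = 25 + 16 = 41
41 = (4,5)_9 → 4² + 5² = 16 + 25 = 41  — 41 already appeared earlier.

41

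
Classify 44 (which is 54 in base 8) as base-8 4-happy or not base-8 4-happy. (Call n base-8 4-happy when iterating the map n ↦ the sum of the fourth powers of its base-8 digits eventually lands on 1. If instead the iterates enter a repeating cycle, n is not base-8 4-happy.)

44 = (5,4)_8 → 881
881 = (1,5,6,1)_8 → 1923
1923 = (3,6,0,3)_8 → 1458
1458 = (2,6,6,2)_8 → 2624
2624 = (5,1,0,0)_8 → 626
626 = (1,1,6,2)_8 → 1314
1314 = (2,4,4,2)_8 → 544
544 = (1,0,4,0)_8 → 257
257 = (4,0,1)_8 → 257  — 257 already seen; the sequence cycles without reaching 1.

not base-8 4-happy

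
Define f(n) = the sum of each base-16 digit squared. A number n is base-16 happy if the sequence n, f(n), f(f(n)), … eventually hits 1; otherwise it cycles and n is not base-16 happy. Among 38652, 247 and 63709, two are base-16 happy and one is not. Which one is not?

63709

38652: 38652 → 486 → 233 → 277 → 27 → 122 → 149 → 106 → 136 → 128 → 64 → 16 → 1  — reaches 1 (base-16 happy)
247: 247 → 274 → 6 → 36 → 20 → 17 → 2 → 4 → 16 → 1  — reaches 1 (base-16 happy)
63709: 63709 → 627 → 62 → 205 → 313 → 91 → 146 → 85 → 50 → 13 → 169 → 181 → 146  — repeats 146 (not base-16 happy)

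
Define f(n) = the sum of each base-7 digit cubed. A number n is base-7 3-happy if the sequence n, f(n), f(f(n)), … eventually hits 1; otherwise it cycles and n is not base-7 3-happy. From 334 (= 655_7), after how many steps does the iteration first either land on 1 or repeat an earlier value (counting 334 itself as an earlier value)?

4

334 = (6,5,5)_7 → 466
466 = (1,2,3,4)_7 → 100
100 = (2,0,2)_7 → 16
16 = (2,2)_7 → 16  — 16 repeats.
That took 4 steps.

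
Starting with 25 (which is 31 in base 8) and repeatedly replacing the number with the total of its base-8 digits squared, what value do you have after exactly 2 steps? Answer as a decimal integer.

25 = (3,1)_8 → 3² + 1² = 10
10 = (1,2)_8 → 1² + 2² = 5

5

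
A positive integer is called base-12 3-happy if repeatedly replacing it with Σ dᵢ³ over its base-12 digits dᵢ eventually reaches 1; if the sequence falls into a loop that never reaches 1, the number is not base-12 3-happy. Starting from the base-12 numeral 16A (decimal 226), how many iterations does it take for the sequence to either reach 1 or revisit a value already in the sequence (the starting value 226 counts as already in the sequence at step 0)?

10

226 = (1,6,10)_12 → 1217
1217 = (8,5,5)_12 → 762
762 = (5,3,6)_12 → 368
368 = (2,6,8)_12 → 736
736 = (5,1,4)_12 → 190
190 = (1,3,10)_12 → 1028
1028 = (7,1,8)_12 → 856
856 = (5,11,4)_12 → 1520
1520 = (10,6,8)_12 → 1728
1728 = (1,0,0,0)_12 → 1  — reached 1.
That took 10 steps.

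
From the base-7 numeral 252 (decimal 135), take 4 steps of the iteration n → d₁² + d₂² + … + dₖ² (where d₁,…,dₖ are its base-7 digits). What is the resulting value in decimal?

27

135 = (2,5,2)_7 → 2² + 5² + 2² = 4 + 25 + 4 = 33
33 = (4,5)_7 → 4² + 5² = 16 + 25 = 41
41 = (5,6)_7 → 5² + 6² = 25 + 36 = 61
61 = (1,1,5)_7 → 1² + 1² + 5² = 1 + 1 + 25 = 27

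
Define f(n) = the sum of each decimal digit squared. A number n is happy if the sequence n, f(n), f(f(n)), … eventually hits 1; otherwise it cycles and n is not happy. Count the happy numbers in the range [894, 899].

894: 894 → 161 → 38 → 73 → 58 → 89 → 145 → 42 → 20 → 4 → 16 → 37 → 58  — not happy
895: 895 → 170 → 50 → 25 → 29 → 85 → 89 → 145 → 42 → 20 → 4 → 16 → 37 → 58 → 89  — not happy
896: 896 → 181 → 66 → 72 → 53 → 34 → 25 → 29 → 85 → 89 → 145 → 42 → 20 → 4 → 16 → 37 → 58 → 89  — not happy
897: 897 → 194 → 98 → 145 → 42 → 20 → 4 → 16 → 37 → 58 → 89 → 145  — not happy
898: 898 → 209 → 85 → 89 → 145 → 42 → 20 → 4 → 16 → 37 → 58 → 89  — not happy
899: 899 → 226 → 44 → 32 → 13 → 10 → 1  — happy
happy: 899

1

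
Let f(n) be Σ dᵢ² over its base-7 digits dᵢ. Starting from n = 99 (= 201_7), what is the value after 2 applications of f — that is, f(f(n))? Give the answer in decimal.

99 = (2,0,1)_7 → 2² + 0² + 1² = 4 + 0 + 1 = 5
5 = (5)_7 → 5² = 25

25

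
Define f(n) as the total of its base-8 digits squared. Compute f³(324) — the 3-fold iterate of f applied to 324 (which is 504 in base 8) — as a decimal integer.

13

324 = (5,0,4)_8 → 41
41 = (5,1)_8 → 26
26 = (3,2)_8 → 13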